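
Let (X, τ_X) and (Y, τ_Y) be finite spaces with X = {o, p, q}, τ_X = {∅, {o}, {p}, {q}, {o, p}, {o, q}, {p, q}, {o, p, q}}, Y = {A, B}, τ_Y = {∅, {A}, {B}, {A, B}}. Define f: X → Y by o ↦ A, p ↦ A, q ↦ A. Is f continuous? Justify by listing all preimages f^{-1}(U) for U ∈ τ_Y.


f IS continuous.

Compute f^{-1}(U) for each U ∈ τ_Y:
  U = ∅: f^{-1}(U) = ∅ ∈ τ_X ✓.
  U = {A}: f^{-1}(U) = {o, p, q} ∈ τ_X ✓.
  U = {B}: f^{-1}(U) = ∅ ∈ τ_X ✓.
  U = {A, B}: f^{-1}(U) = {o, p, q} ∈ τ_X ✓.
Every preimage lies in τ_X, so f IS continuous.


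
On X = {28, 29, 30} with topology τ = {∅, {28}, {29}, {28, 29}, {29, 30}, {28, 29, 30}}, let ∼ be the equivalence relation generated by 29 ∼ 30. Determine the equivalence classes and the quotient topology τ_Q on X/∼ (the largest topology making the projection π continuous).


X/∼ = {[28], [29=30]}; |τ_Q| = 4.

Equivalence classes: [28], [29=30].
Quotient map π: X → X/∼ sends 28 ↦ [28], 29 ↦ [29=30], 30 ↦ [29=30].
For each subset V ⊆ X/∼, compute π^{-1}(V) ⊆ X and check whether π^{-1}(V) ∈ τ. V is open in τ_Q iff π^{-1}(V) ∈ τ.
  V = {}: π^{-1}(V) = ∅ ∈ τ ✓.
  V = {[28]}: π^{-1}(V) = {28} ∈ τ ✓.
  V = {[29=30]}: π^{-1}(V) = {29, 30} ∈ τ ✓.
  V = {[28], [29=30]}: π^{-1}(V) = {28, 29, 30} ∈ τ ✓.
Open sets in the quotient: τ_Q = {{}, {[28]}, {[29=30]}, {[28], [29=30]}} (4 elements).


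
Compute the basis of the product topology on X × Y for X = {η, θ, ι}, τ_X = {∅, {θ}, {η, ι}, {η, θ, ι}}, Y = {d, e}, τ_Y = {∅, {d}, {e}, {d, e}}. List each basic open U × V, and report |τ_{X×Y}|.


Basis B = {∅ × ∅, {θ} × {d}, {θ} × {e}, {η, ι} × {d}, {η, ι} × {e}, {θ} × {d, e}, {η, θ, ι} × {d}, {η, θ, ι} × {e}, {η, ι} × {d, e}, {η, θ, ι} × {d, e}}; |τ_{X×Y}| = 16.

Enumerate products U × V with U ∈ τ_X, V ∈ τ_Y (deduplicated):
  ∅ × ∅ = {} (∅)
  {θ} × {d} = {(θ,d)}
  {θ} × {e} = {(θ,e)}
  {η, ι} × {d} = {(η,d), (ι,d)}
  {η, ι} × {e} = {(η,e), (ι,e)}
  {θ} × {d, e} = {(θ,d), (θ,e)}
  {η, θ, ι} × {d} = {(η,d), (θ,d), (ι,d)}
  {η, θ, ι} × {e} = {(η,e), (θ,e), (ι,e)}
  {η, ι} × {d, e} = {(η,d), (η,e), (ι,d), (ι,e)}
  {η, θ, ι} × {d, e} = {(η,d), (η,e), (θ,d), (θ,e), (ι,d), (ι,e)}
These 10 distinct sets form the basis B.
Close under arbitrary unions to get τ_{X×Y}; counting gives |τ_{X×Y}| = 16.


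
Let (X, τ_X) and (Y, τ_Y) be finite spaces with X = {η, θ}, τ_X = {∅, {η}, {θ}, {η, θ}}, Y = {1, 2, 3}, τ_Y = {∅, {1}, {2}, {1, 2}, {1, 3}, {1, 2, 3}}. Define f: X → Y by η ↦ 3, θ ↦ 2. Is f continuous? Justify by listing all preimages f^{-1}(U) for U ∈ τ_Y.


f IS continuous.

Compute f^{-1}(U) for each U ∈ τ_Y:
  U = ∅: f^{-1}(U) = ∅ ∈ τ_X ✓.
  U = {1}: f^{-1}(U) = ∅ ∈ τ_X ✓.
  U = {2}: f^{-1}(U) = {θ} ∈ τ_X ✓.
  U = {1, 2}: f^{-1}(U) = {θ} ∈ τ_X ✓.
  U = {1, 3}: f^{-1}(U) = {η} ∈ τ_X ✓.
  U = {1, 2, 3}: f^{-1}(U) = {η, θ} ∈ τ_X ✓.
Every preimage lies in τ_X, so f IS continuous.


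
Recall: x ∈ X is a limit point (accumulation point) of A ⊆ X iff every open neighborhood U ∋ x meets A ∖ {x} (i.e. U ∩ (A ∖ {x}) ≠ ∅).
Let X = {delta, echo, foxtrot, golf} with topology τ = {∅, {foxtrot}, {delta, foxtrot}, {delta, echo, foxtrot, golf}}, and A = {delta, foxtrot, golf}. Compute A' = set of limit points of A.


A' = {delta, echo, golf}

For each x ∈ X, list the open sets U ∈ τ with x ∈ U, then check whether U ∩ (A ∖ {x}) ≠ ∅ for every such U.
  x = delta: opens ∋ x are {delta, foxtrot}, {delta, echo, foxtrot, golf}; each meets A ∖ {delta}, so x IS a limit point.
  x = echo: opens ∋ x are {delta, echo, foxtrot, golf}; each meets A ∖ {echo}, so x IS a limit point.
  x = foxtrot: open {foxtrot} ∋ x has {foxtrot} ∩ (A ∖ {foxtrot}) = ∅, so x is NOT a limit point.
  x = golf: opens ∋ x are {delta, echo, foxtrot, golf}; each meets A ∖ {golf}, so x IS a limit point.
Collecting: A' = {delta, echo, golf}.


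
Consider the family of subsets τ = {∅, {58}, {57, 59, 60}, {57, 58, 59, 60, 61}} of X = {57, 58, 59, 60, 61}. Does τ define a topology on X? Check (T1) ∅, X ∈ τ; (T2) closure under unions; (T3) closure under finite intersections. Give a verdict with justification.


τ is NOT a topology on X.

Axiom (T1): ∅ ∈ τ? Yes; X ∈ τ? Yes.
Axiom (T2/T3): check pairwise unions and intersections of members of τ.
Counterexample for (T2): {58} ∪ {57, 59, 60} = {57, 58, 59, 60} ∉ τ. Therefore τ is NOT a topology.


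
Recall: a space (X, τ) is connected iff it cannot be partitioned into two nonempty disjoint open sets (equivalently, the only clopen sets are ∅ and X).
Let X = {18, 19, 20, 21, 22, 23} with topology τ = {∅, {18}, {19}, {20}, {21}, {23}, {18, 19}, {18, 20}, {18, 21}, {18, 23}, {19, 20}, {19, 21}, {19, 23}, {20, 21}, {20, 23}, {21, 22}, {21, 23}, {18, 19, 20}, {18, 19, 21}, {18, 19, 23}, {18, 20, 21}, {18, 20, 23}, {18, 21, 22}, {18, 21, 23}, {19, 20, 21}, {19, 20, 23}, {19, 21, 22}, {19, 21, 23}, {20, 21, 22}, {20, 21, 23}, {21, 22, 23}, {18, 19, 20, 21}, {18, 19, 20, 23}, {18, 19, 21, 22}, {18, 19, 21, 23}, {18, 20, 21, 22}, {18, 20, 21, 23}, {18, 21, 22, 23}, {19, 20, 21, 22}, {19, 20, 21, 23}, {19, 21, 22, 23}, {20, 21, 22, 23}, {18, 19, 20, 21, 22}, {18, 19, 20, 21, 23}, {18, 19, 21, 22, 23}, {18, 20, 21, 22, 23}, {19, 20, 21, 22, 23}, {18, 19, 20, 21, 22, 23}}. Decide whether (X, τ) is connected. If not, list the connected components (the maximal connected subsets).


(X, τ) is disconnected; components = [{18}, {19}, {20}, {23}, {21, 22}].

Find clopen sets (U ∈ τ with X ∖ U ∈ τ):
  U = ∅, X ∖ U = {18, 19, 20, 21, 22, 23} — both open, so U is clopen.
  U = {18}, X ∖ U = {19, 20, 21, 22, 23} — both open, so U is clopen.
  U = {19}, X ∖ U = {18, 20, 21, 22, 23} — both open, so U is clopen.
  U = {20}, X ∖ U = {18, 19, 21, 22, 23} — both open, so U is clopen.
  U = {23}, X ∖ U = {18, 19, 20, 21, 22} — both open, so U is clopen.
  U = {18, 19}, X ∖ U = {20, 21, 22, 23} — both open, so U is clopen.
  U = {18, 20}, X ∖ U = {19, 21, 22, 23} — both open, so U is clopen.
  U = {18, 23}, X ∖ U = {19, 20, 21, 22} — both open, so U is clopen.
  U = {19, 20}, X ∖ U = {18, 21, 22, 23} — both open, so U is clopen.
  U = {19, 23}, X ∖ U = {18, 20, 21, 22} — both open, so U is clopen.
  U = {20, 23}, X ∖ U = {18, 19, 21, 22} — both open, so U is clopen.
  U = {21, 22}, X ∖ U = {18, 19, 20, 23} — both open, so U is clopen.
  U = {18, 19, 20}, X ∖ U = {21, 22, 23} — both open, so U is clopen.
  U = {18, 19, 23}, X ∖ U = {20, 21, 22} — both open, so U is clopen.
  U = {18, 20, 23}, X ∖ U = {19, 21, 22} — both open, so U is clopen.
  U = {18, 21, 22}, X ∖ U = {19, 20, 23} — both open, so U is clopen.
  U = {19, 20, 23}, X ∖ U = {18, 21, 22} — both open, so U is clopen.
  U = {19, 21, 22}, X ∖ U = {18, 20, 23} — both open, so U is clopen.
  U = {20, 21, 22}, X ∖ U = {18, 19, 23} — both open, so U is clopen.
  U = {21, 22, 23}, X ∖ U = {18, 19, 20} — both open, so U is clopen.
  U = {18, 19, 20, 23}, X ∖ U = {21, 22} — both open, so U is clopen.
  U = {18, 19, 21, 22}, X ∖ U = {20, 23} — both open, so U is clopen.
  U = {18, 20, 21, 22}, X ∖ U = {19, 23} — both open, so U is clopen.
  U = {18, 21, 22, 23}, X ∖ U = {19, 20} — both open, so U is clopen.
  U = {19, 20, 21, 22}, X ∖ U = {18, 23} — both open, so U is clopen.
  U = {19, 21, 22, 23}, X ∖ U = {18, 20} — both open, so U is clopen.
  U = {20, 21, 22, 23}, X ∖ U = {18, 19} — both open, so U is clopen.
  U = {18, 19, 20, 21, 22}, X ∖ U = {23} — both open, so U is clopen.
  U = {18, 19, 21, 22, 23}, X ∖ U = {20} — both open, so U is clopen.
  U = {18, 20, 21, 22, 23}, X ∖ U = {19} — both open, so U is clopen.
  U = {19, 20, 21, 22, 23}, X ∖ U = {18} — both open, so U is clopen.
  U = {18, 19, 20, 21, 22, 23}, X ∖ U = ∅ — both open, so U is clopen.
Nontrivial clopen(s) exist: e.g. {18, 21, 22}. So (X, τ) is disconnected.
Compute connected components by grouping points that agree on all clopens:
  component: {18}
  component: {19}
  component: {20}
  component: {23}
  component: {21, 22}


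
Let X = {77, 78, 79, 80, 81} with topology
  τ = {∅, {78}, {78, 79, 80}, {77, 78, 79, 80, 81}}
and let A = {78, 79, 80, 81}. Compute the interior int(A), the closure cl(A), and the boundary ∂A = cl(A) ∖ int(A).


int(A) = {78, 79, 80}, cl(A) = {77, 78, 79, 80, 81}, ∂A = {77, 81}.

Closed sets in (X, τ) are complements of opens:
  closed(X, τ) = {∅, {77, 81}, {77, 79, 80, 81}, {77, 78, 79, 80, 81}}.
int(A) = ⋃ {U ∈ τ : U ⊆ A}. Opens contained in A: ∅, {78}, {78, 79, 80}.
Taking the union of these: int(A) = {78, 79, 80}.
cl(A) = ⋂ {C closed : A ⊆ C}. Closed sets containing A: {77, 78, 79, 80, 81}.
Intersecting these: cl(A) = {77, 78, 79, 80, 81}.
∂A = cl(A) ∖ int(A) = {77, 78, 79, 80, 81} ∖ {78, 79, 80} = {77, 81}.


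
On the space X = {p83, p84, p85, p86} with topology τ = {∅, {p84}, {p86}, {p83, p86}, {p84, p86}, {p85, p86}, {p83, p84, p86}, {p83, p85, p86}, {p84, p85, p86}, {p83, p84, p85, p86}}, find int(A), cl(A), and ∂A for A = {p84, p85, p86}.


int(A) = {p84, p85, p86}, cl(A) = {p83, p84, p85, p86}, ∂A = {p83}.

Closed sets in (X, τ) are complements of opens:
  closed(X, τ) = {∅, {p83}, {p84}, {p85}, {p83, p84}, {p83, p85}, {p84, p85}, {p83, p84, p85}, {p83, p85, p86}, {p83, p84, p85, p86}}.
int(A) = ⋃ {U ∈ τ : U ⊆ A}. Opens contained in A: ∅, {p84}, {p86}, {p84, p86}, {p85, p86}, {p84, p85, p86}.
Taking the union of these: int(A) = {p84, p85, p86}.
cl(A) = ⋂ {C closed : A ⊆ C}. Closed sets containing A: {p83, p84, p85, p86}.
Intersecting these: cl(A) = {p83, p84, p85, p86}.
∂A = cl(A) ∖ int(A) = {p83, p84, p85, p86} ∖ {p84, p85, p86} = {p83}.


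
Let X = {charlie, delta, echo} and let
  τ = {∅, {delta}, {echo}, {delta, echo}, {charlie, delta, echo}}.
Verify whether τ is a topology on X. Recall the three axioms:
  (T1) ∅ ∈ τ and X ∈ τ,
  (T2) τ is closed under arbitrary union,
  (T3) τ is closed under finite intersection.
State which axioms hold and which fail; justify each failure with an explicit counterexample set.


τ IS a topology on X.

Axiom (T1): ∅ ∈ τ? Yes; X ∈ τ? Yes.
Axiom (T2/T3): check pairwise unions and intersections of members of τ.
All pairwise intersections and unions checked — each lies in τ. Therefore τ satisfies (T1), (T2), (T3): it IS a topology on X.


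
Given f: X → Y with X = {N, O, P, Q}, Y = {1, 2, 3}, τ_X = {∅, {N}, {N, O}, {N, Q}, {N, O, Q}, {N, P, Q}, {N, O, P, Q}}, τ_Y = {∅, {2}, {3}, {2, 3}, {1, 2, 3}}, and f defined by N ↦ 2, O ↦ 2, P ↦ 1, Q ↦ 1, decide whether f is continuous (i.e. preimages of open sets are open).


f IS continuous.

Compute f^{-1}(U) for each U ∈ τ_Y:
  U = ∅: f^{-1}(U) = ∅ ∈ τ_X ✓.
  U = {2}: f^{-1}(U) = {N, O} ∈ τ_X ✓.
  U = {3}: f^{-1}(U) = ∅ ∈ τ_X ✓.
  U = {2, 3}: f^{-1}(U) = {N, O} ∈ τ_X ✓.
  U = {1, 2, 3}: f^{-1}(U) = {N, O, P, Q} ∈ τ_X ✓.
Every preimage lies in τ_X, so f IS continuous.


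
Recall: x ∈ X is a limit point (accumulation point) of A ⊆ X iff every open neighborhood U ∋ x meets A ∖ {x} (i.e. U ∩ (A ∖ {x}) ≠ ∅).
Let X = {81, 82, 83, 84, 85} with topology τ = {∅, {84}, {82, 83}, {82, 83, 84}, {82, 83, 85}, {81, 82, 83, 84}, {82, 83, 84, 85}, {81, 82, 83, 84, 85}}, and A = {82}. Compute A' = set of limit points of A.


A' = {81, 83, 85}

For each x ∈ X, list the open sets U ∈ τ with x ∈ U, then check whether U ∩ (A ∖ {x}) ≠ ∅ for every such U.
  x = 81: opens ∋ x are {81, 82, 83, 84}, {81, 82, 83, 84, 85}; each meets A ∖ {81}, so x IS a limit point.
  x = 82: open {82, 83} ∋ x has {82, 83} ∩ (A ∖ {82}) = ∅, so x is NOT a limit point.
  x = 83: opens ∋ x are {82, 83}, {82, 83, 84}, {82, 83, 85}, {81, 82, 83, 84}, {82, 83, 84, 85}, {81, 82, 83, 84, 85}; each meets A ∖ {83}, so x IS a limit point.
  x = 84: open {84} ∋ x has {84} ∩ (A ∖ {84}) = ∅, so x is NOT a limit point.
  x = 85: opens ∋ x are {82, 83, 85}, {82, 83, 84, 85}, {81, 82, 83, 84, 85}; each meets A ∖ {85}, so x IS a limit point.
Collecting: A' = {81, 83, 85}.


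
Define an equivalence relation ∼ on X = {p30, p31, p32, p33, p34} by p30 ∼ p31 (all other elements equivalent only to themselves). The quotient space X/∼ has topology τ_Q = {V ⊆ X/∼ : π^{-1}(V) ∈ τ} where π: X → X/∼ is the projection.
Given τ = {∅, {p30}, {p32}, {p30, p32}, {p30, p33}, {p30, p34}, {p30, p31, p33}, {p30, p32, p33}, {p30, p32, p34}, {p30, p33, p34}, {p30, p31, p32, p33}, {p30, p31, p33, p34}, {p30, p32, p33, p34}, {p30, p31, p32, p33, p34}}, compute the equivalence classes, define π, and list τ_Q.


X/∼ = {[p30=p31], [p32], [p33], [p34]}; |τ_Q| = 6.

Equivalence classes: [p30=p31], [p32], [p33], [p34].
Quotient map π: X → X/∼ sends p30 ↦ [p30=p31], p31 ↦ [p30=p31], p32 ↦ [p32], p33 ↦ [p33], p34 ↦ [p34].
For each subset V ⊆ X/∼, compute π^{-1}(V) ⊆ X and check whether π^{-1}(V) ∈ τ. V is open in τ_Q iff π^{-1}(V) ∈ τ.
  V = {}: π^{-1}(V) = ∅ ∈ τ ✓.
  V = {[p30=p31]}: π^{-1}(V) = {p30, p31} ∉ τ ✗.
  V = {[p32]}: π^{-1}(V) = {p32} ∈ τ ✓.
  V = {[p30=p31], [p32]}: π^{-1}(V) = {p30, p31, p32} ∉ τ ✗.
  V = {[p33]}: π^{-1}(V) = {p33} ∉ τ ✗.
  V = {[p30=p31], [p33]}: π^{-1}(V) = {p30, p31, p33} ∈ τ ✓.
  V = {[p32], [p33]}: π^{-1}(V) = {p32, p33} ∉ τ ✗.
  V = {[p30=p31], [p32], [p33]}: π^{-1}(V) = {p30, p31, p32, p33} ∈ τ ✓.
  V = {[p34]}: π^{-1}(V) = {p34} ∉ τ ✗.
  V = {[p30=p31], [p34]}: π^{-1}(V) = {p30, p31, p34} ∉ τ ✗.
  V = {[p32], [p34]}: π^{-1}(V) = {p32, p34} ∉ τ ✗.
  V = {[p30=p31], [p32], [p34]}: π^{-1}(V) = {p30, p31, p32, p34} ∉ τ ✗.
  V = {[p33], [p34]}: π^{-1}(V) = {p33, p34} ∉ τ ✗.
  V = {[p30=p31], [p33], [p34]}: π^{-1}(V) = {p30, p31, p33, p34} ∈ τ ✓.
  V = {[p32], [p33], [p34]}: π^{-1}(V) = {p32, p33, p34} ∉ τ ✗.
  V = {[p30=p31], [p32], [p33], [p34]}: π^{-1}(V) = {p30, p31, p32, p33, p34} ∈ τ ✓.
Open sets in the quotient: τ_Q = {{}, {[p32]}, {[p30=p31], [p33]}, {[p30=p31], [p32], [p33]}, {[p30=p31], [p33], [p34]}, {[p30=p31], [p32], [p33], [p34]}} (6 elements).


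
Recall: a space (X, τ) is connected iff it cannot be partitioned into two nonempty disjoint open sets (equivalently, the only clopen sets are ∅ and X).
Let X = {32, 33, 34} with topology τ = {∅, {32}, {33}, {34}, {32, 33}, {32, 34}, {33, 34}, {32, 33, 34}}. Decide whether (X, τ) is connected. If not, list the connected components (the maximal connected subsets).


(X, τ) is disconnected; components = [{32}, {33}, {34}].

Find clopen sets (U ∈ τ with X ∖ U ∈ τ):
  U = ∅, X ∖ U = {32, 33, 34} — both open, so U is clopen.
  U = {32}, X ∖ U = {33, 34} — both open, so U is clopen.
  U = {33}, X ∖ U = {32, 34} — both open, so U is clopen.
  U = {34}, X ∖ U = {32, 33} — both open, so U is clopen.
  U = {32, 33}, X ∖ U = {34} — both open, so U is clopen.
  U = {32, 34}, X ∖ U = {33} — both open, so U is clopen.
  U = {33, 34}, X ∖ U = {32} — both open, so U is clopen.
  U = {32, 33, 34}, X ∖ U = ∅ — both open, so U is clopen.
Nontrivial clopen(s) exist: e.g. {33}. So (X, τ) is disconnected.
Compute connected components by grouping points that agree on all clopens:
  component: {32}
  component: {33}
  component: {34}


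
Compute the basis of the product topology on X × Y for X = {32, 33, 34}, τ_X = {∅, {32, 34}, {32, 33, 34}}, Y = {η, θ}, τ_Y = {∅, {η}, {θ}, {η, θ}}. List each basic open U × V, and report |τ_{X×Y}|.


Basis B = {∅ × ∅, {32, 34} × {η}, {32, 34} × {θ}, {32, 33, 34} × {η}, {32, 33, 34} × {θ}, {32, 34} × {η, θ}, {32, 33, 34} × {η, θ}}; |τ_{X×Y}| = 9.

Enumerate products U × V with U ∈ τ_X, V ∈ τ_Y (deduplicated):
  ∅ × ∅ = {} (∅)
  {32, 34} × {η} = {(32,η), (34,η)}
  {32, 34} × {θ} = {(32,θ), (34,θ)}
  {32, 33, 34} × {η} = {(32,η), (33,η), (34,η)}
  {32, 33, 34} × {θ} = {(32,θ), (33,θ), (34,θ)}
  {32, 34} × {η, θ} = {(32,η), (32,θ), (34,η), (34,θ)}
  {32, 33, 34} × {η, θ} = {(32,η), (32,θ), (33,η), (33,θ), (34,η), (34,θ)}
These 7 distinct sets form the basis B.
Close under arbitrary unions to get τ_{X×Y}; counting gives |τ_{X×Y}| = 9.


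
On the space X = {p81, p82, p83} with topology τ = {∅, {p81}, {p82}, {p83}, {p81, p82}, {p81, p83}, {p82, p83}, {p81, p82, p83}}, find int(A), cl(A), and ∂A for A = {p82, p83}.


int(A) = {p82, p83}, cl(A) = {p82, p83}, ∂A = ∅.

Closed sets in (X, τ) are complements of opens:
  closed(X, τ) = {∅, {p81}, {p82}, {p83}, {p81, p82}, {p81, p83}, {p82, p83}, {p81, p82, p83}}.
int(A) = ⋃ {U ∈ τ : U ⊆ A}. Opens contained in A: ∅, {p82}, {p83}, {p82, p83}.
Taking the union of these: int(A) = {p82, p83}.
cl(A) = ⋂ {C closed : A ⊆ C}. Closed sets containing A: {p82, p83}, {p81, p82, p83}.
Intersecting these: cl(A) = {p82, p83}.
∂A = cl(A) ∖ int(A) = {p82, p83} ∖ {p82, p83} = ∅.


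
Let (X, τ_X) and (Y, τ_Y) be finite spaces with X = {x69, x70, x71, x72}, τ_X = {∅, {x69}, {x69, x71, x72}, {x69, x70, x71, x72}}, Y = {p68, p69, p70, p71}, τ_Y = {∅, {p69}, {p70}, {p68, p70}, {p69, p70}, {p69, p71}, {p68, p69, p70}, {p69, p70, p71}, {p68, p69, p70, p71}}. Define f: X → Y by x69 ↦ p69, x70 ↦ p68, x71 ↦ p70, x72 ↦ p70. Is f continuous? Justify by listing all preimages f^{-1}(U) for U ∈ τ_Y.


f is NOT continuous.

Compute f^{-1}(U) for each U ∈ τ_Y:
  U = ∅: f^{-1}(U) = ∅ ∈ τ_X ✓.
  U = {p69}: f^{-1}(U) = {x69} ∈ τ_X ✓.
  U = {p70}: f^{-1}(U) = {x71, x72} ∉ τ_X ✗.
  U = {p68, p70}: f^{-1}(U) = {x70, x71, x72} ∉ τ_X ✗.
  U = {p69, p70}: f^{-1}(U) = {x69, x71, x72} ∈ τ_X ✓.
  U = {p69, p71}: f^{-1}(U) = {x69} ∈ τ_X ✓.
  U = {p68, p69, p70}: f^{-1}(U) = {x69, x70, x71, x72} ∈ τ_X ✓.
  U = {p69, p70, p71}: f^{-1}(U) = {x69, x71, x72} ∈ τ_X ✓.
  U = {p68, p69, p70, p71}: f^{-1}(U) = {x69, x70, x71, x72} ∈ τ_X ✓.
Found U = {p70} with f^{-1}(U) = {x71, x72} not in τ_X. Therefore f is NOT continuous.


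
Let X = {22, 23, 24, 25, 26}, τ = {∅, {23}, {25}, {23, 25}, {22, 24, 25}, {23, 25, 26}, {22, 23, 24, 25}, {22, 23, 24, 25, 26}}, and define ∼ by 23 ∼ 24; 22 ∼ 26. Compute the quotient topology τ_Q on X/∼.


X/∼ = {[22=26], [23=24], [25]}; |τ_Q| = 3.

Equivalence classes: [22=26], [23=24], [25].
Quotient map π: X → X/∼ sends 22 ↦ [22=26], 23 ↦ [23=24], 24 ↦ [23=24], 25 ↦ [25], 26 ↦ [22=26].
For each subset V ⊆ X/∼, compute π^{-1}(V) ⊆ X and check whether π^{-1}(V) ∈ τ. V is open in τ_Q iff π^{-1}(V) ∈ τ.
  V = {}: π^{-1}(V) = ∅ ∈ τ ✓.
  V = {[22=26]}: π^{-1}(V) = {22, 26} ∉ τ ✗.
  V = {[23=24]}: π^{-1}(V) = {23, 24} ∉ τ ✗.
  V = {[22=26], [23=24]}: π^{-1}(V) = {22, 23, 24, 26} ∉ τ ✗.
  V = {[25]}: π^{-1}(V) = {25} ∈ τ ✓.
  V = {[22=26], [25]}: π^{-1}(V) = {22, 25, 26} ∉ τ ✗.
  V = {[23=24], [25]}: π^{-1}(V) = {23, 24, 25} ∉ τ ✗.
  V = {[22=26], [23=24], [25]}: π^{-1}(V) = {22, 23, 24, 25, 26} ∈ τ ✓.
Open sets in the quotient: τ_Q = {{}, {[25]}, {[22=26], [23=24], [25]}} (3 elements).


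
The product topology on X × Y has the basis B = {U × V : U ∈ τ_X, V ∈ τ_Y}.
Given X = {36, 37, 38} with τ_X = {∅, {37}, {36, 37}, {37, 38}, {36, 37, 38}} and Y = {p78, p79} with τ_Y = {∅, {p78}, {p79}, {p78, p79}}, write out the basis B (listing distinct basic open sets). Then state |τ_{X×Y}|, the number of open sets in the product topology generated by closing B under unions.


Basis B = {∅ × ∅, {37} × {p78}, {37} × {p79}, {36, 37} × {p78}, {36, 37} × {p79}, {37} × {p78, p79}, {37, 38} × {p78}, {37, 38} × {p79}, {36, 37, 38} × {p78}, {36, 37, 38} × {p79}, {36, 37} × {p78, p79}, {37, 38} × {p78, p79}, {36, 37, 38} × {p78, p79}}; |τ_{X×Y}| = 25.

Enumerate products U × V with U ∈ τ_X, V ∈ τ_Y (deduplicated):
  ∅ × ∅ = {} (∅)
  {37} × {p78} = {(37,p78)}
  {37} × {p79} = {(37,p79)}
  {36, 37} × {p78} = {(36,p78), (37,p78)}
  {36, 37} × {p79} = {(36,p79), (37,p79)}
  {37} × {p78, p79} = {(37,p78), (37,p79)}
  {37, 38} × {p78} = {(37,p78), (38,p78)}
  {37, 38} × {p79} = {(37,p79), (38,p79)}
  {36, 37, 38} × {p78} = {(36,p78), (37,p78), (38,p78)}
  {36, 37, 38} × {p79} = {(36,p79), (37,p79), (38,p79)}
  {36, 37} × {p78, p79} = {(36,p78), (36,p79), (37,p78), (37,p79)}
  {37, 38} × {p78, p79} = {(37,p78), (37,p79), (38,p78), (38,p79)}
  {36, 37, 38} × {p78, p79} = {(36,p78), (36,p79), (37,p78), (37,p79), (38,p78), (38,p79)}
These 13 distinct sets form the basis B.
Close under arbitrary unions to get τ_{X×Y}; counting gives |τ_{X×Y}| = 25.


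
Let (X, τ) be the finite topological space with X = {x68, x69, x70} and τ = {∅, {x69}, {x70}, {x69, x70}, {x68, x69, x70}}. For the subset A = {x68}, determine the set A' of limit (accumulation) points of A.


A' = ∅

For each x ∈ X, list the open sets U ∈ τ with x ∈ U, then check whether U ∩ (A ∖ {x}) ≠ ∅ for every such U.
  x = x68: open {x68, x69, x70} ∋ x has {x68, x69, x70} ∩ (A ∖ {x68}) = ∅, so x is NOT a limit point.
  x = x69: open {x69} ∋ x has {x69} ∩ (A ∖ {x69}) = ∅, so x is NOT a limit point.
  x = x70: open {x70} ∋ x has {x70} ∩ (A ∖ {x70}) = ∅, so x is NOT a limit point.
Collecting: A' = ∅.


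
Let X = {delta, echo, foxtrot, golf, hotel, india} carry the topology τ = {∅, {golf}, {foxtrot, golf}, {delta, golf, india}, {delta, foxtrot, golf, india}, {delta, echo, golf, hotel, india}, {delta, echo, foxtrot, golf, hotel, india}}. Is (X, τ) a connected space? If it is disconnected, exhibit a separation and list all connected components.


(X, τ) is connected.

Find clopen sets (U ∈ τ with X ∖ U ∈ τ):
  U = ∅, X ∖ U = {delta, echo, foxtrot, golf, hotel, india} — both open, so U is clopen.
  U = {delta, echo, foxtrot, golf, hotel, india}, X ∖ U = ∅ — both open, so U is clopen.
Only trivial clopens (∅ and X) exist, so (X, τ) is connected.
Compute connected components by grouping points that agree on all clopens:
  component: {delta, echo, foxtrot, golf, hotel, india}


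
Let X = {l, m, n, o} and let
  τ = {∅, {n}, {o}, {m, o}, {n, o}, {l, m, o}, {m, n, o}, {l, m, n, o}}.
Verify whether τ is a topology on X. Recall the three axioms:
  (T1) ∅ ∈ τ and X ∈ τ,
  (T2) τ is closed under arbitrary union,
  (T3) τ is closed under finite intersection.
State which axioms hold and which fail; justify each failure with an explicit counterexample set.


τ IS a topology on X.

Axiom (T1): ∅ ∈ τ? Yes; X ∈ τ? Yes.
Axiom (T2/T3): check pairwise unions and intersections of members of τ.
All pairwise intersections and unions checked — each lies in τ. Therefore τ satisfies (T1), (T2), (T3): it IS a topology on X.


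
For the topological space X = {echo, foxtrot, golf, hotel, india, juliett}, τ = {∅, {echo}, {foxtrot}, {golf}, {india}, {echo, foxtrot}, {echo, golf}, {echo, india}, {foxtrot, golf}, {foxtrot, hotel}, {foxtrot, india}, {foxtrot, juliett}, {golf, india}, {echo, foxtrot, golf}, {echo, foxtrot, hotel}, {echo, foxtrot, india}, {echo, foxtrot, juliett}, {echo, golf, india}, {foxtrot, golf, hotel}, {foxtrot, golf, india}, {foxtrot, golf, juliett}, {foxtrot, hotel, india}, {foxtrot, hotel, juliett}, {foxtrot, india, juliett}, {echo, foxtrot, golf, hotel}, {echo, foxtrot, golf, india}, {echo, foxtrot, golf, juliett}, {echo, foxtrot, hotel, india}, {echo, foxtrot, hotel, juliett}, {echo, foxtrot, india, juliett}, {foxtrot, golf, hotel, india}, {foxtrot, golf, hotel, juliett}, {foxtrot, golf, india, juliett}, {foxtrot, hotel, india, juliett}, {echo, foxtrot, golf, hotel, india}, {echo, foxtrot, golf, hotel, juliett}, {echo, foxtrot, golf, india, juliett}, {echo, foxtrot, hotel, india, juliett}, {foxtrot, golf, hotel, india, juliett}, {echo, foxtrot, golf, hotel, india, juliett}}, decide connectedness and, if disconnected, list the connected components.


(X, τ) is disconnected; components = [{echo}, {golf}, {india}, {foxtrot, hotel, juliett}].

Find clopen sets (U ∈ τ with X ∖ U ∈ τ):
  U = ∅, X ∖ U = {echo, foxtrot, golf, hotel, india, juliett} — both open, so U is clopen.
  U = {echo}, X ∖ U = {foxtrot, golf, hotel, india, juliett} — both open, so U is clopen.
  U = {golf}, X ∖ U = {echo, foxtrot, hotel, india, juliett} — both open, so U is clopen.
  U = {india}, X ∖ U = {echo, foxtrot, golf, hotel, juliett} — both open, so U is clopen.
  U = {echo, golf}, X ∖ U = {foxtrot, hotel, india, juliett} — both open, so U is clopen.
  U = {echo, india}, X ∖ U = {foxtrot, golf, hotel, juliett} — both open, so U is clopen.
  U = {golf, india}, X ∖ U = {echo, foxtrot, hotel, juliett} — both open, so U is clopen.
  U = {echo, golf, india}, X ∖ U = {foxtrot, hotel, juliett} — both open, so U is clopen.
  U = {foxtrot, hotel, juliett}, X ∖ U = {echo, golf, india} — both open, so U is clopen.
  U = {echo, foxtrot, hotel, juliett}, X ∖ U = {golf, india} — both open, so U is clopen.
  U = {foxtrot, golf, hotel, juliett}, X ∖ U = {echo, india} — both open, so U is clopen.
  U = {foxtrot, hotel, india, juliett}, X ∖ U = {echo, golf} — both open, so U is clopen.
  U = {echo, foxtrot, golf, hotel, juliett}, X ∖ U = {india} — both open, so U is clopen.
  U = {echo, foxtrot, hotel, india, juliett}, X ∖ U = {golf} — both open, so U is clopen.
  U = {foxtrot, golf, hotel, india, juliett}, X ∖ U = {echo} — both open, so U is clopen.
  U = {echo, foxtrot, golf, hotel, india, juliett}, X ∖ U = ∅ — both open, so U is clopen.
Nontrivial clopen(s) exist: e.g. {golf}. So (X, τ) is disconnected.
Compute connected components by grouping points that agree on all clopens:
  component: {echo}
  component: {golf}
  component: {india}
  component: {foxtrot, hotel, juliett}


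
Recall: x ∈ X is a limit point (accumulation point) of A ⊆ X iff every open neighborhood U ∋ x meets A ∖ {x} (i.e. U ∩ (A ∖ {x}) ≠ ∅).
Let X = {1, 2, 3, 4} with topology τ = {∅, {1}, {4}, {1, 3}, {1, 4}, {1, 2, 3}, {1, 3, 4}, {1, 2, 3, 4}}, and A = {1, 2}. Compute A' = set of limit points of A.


A' = {2, 3}

For each x ∈ X, list the open sets U ∈ τ with x ∈ U, then check whether U ∩ (A ∖ {x}) ≠ ∅ for every such U.
  x = 1: open {1} ∋ x has {1} ∩ (A ∖ {1}) = ∅, so x is NOT a limit point.
  x = 2: opens ∋ x are {1, 2, 3}, {1, 2, 3, 4}; each meets A ∖ {2}, so x IS a limit point.
  x = 3: opens ∋ x are {1, 3}, {1, 2, 3}, {1, 3, 4}, {1, 2, 3, 4}; each meets A ∖ {3}, so x IS a limit point.
  x = 4: open {4} ∋ x has {4} ∩ (A ∖ {4}) = ∅, so x is NOT a limit point.
Collecting: A' = {2, 3}.


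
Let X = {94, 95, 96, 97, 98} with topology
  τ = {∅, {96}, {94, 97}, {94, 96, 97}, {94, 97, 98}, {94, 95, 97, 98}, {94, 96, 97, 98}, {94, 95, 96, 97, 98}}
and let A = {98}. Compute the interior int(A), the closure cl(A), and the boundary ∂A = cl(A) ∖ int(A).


int(A) = ∅, cl(A) = {95, 98}, ∂A = {95, 98}.

Closed sets in (X, τ) are complements of opens:
  closed(X, τ) = {∅, {95}, {96}, {95, 96}, {95, 98}, {95, 96, 98}, {94, 95, 97, 98}, {94, 95, 96, 97, 98}}.
int(A) = ⋃ {U ∈ τ : U ⊆ A}. Opens contained in A: ∅.
Taking the union of these: int(A) = ∅.
cl(A) = ⋂ {C closed : A ⊆ C}. Closed sets containing A: {95, 98}, {95, 96, 98}, {94, 95, 97, 98}, {94, 95, 96, 97, 98}.
Intersecting these: cl(A) = {95, 98}.
∂A = cl(A) ∖ int(A) = {95, 98} ∖ ∅ = {95, 98}.


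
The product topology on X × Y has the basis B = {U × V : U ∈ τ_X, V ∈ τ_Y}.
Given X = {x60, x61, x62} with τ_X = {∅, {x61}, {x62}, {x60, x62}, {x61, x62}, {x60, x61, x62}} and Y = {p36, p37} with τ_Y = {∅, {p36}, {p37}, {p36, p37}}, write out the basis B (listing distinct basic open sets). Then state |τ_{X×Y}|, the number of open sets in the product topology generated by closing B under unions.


Basis B = {∅ × ∅, {x61} × {p36}, {x61} × {p37}, {x62} × {p36}, {x62} × {p37}, {x60, x62} × {p36}, {x60, x62} × {p37}, {x61} × {p36, p37}, {x61, x62} × {p36}, {x61, x62} × {p37}, {x62} × {p36, p37}, {x60, x61, x62} × {p36}, {x60, x61, x62} × {p37}, {x60, x62} × {p36, p37}, {x61, x62} × {p36, p37}, {x60, x61, x62} × {p36, p37}}; |τ_{X×Y}| = 36.

Enumerate products U × V with U ∈ τ_X, V ∈ τ_Y (deduplicated):
  ∅ × ∅ = {} (∅)
  {x61} × {p36} = {(x61,p36)}
  {x61} × {p37} = {(x61,p37)}
  {x62} × {p36} = {(x62,p36)}
  {x62} × {p37} = {(x62,p37)}
  {x60, x62} × {p36} = {(x60,p36), (x62,p36)}
  {x60, x62} × {p37} = {(x60,p37), (x62,p37)}
  {x61} × {p36, p37} = {(x61,p36), (x61,p37)}
  {x61, x62} × {p36} = {(x61,p36), (x62,p36)}
  {x61, x62} × {p37} = {(x61,p37), (x62,p37)}
  {x62} × {p36, p37} = {(x62,p36), (x62,p37)}
  {x60, x61, x62} × {p36} = {(x60,p36), (x61,p36), (x62,p36)}
  {x60, x61, x62} × {p37} = {(x60,p37), (x61,p37), (x62,p37)}
  {x60, x62} × {p36, p37} = {(x60,p36), (x60,p37), (x62,p36), (x62,p37)}
  {x61, x62} × {p36, p37} = {(x61,p36), (x61,p37), (x62,p36), (x62,p37)}
  {x60, x61, x62} × {p36, p37} = {(x60,p36), (x60,p37), (x61,p36), (x61,p37), (x62,p36), (x62,p37)}
These 16 distinct sets form the basis B.
Close under arbitrary unions to get τ_{X×Y}; counting gives |τ_{X×Y}| = 36.


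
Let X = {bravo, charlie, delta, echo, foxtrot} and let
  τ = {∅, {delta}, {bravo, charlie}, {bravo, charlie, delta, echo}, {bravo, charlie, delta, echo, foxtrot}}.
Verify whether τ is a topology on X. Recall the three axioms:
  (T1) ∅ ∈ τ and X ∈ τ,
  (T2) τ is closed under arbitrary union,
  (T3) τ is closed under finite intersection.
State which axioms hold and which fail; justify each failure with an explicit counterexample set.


τ is NOT a topology on X.

Axiom (T1): ∅ ∈ τ? Yes; X ∈ τ? Yes.
Axiom (T2/T3): check pairwise unions and intersections of members of τ.
Counterexample for (T2): {delta} ∪ {bravo, charlie} = {bravo, charlie, delta} ∉ τ. Therefore τ is NOT a topology.


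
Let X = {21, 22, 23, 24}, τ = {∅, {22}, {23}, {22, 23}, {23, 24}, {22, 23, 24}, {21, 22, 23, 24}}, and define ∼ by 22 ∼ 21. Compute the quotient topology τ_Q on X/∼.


X/∼ = {[21=22], [23], [24]}; |τ_Q| = 4.

Equivalence classes: [21=22], [23], [24].
Quotient map π: X → X/∼ sends 21 ↦ [21=22], 22 ↦ [21=22], 23 ↦ [23], 24 ↦ [24].
For each subset V ⊆ X/∼, compute π^{-1}(V) ⊆ X and check whether π^{-1}(V) ∈ τ. V is open in τ_Q iff π^{-1}(V) ∈ τ.
  V = {}: π^{-1}(V) = ∅ ∈ τ ✓.
  V = {[21=22]}: π^{-1}(V) = {21, 22} ∉ τ ✗.
  V = {[23]}: π^{-1}(V) = {23} ∈ τ ✓.
  V = {[21=22], [23]}: π^{-1}(V) = {21, 22, 23} ∉ τ ✗.
  V = {[24]}: π^{-1}(V) = {24} ∉ τ ✗.
  V = {[21=22], [24]}: π^{-1}(V) = {21, 22, 24} ∉ τ ✗.
  V = {[23], [24]}: π^{-1}(V) = {23, 24} ∈ τ ✓.
  V = {[21=22], [23], [24]}: π^{-1}(V) = {21, 22, 23, 24} ∈ τ ✓.
Open sets in the quotient: τ_Q = {{}, {[23]}, {[23], [24]}, {[21=22], [23], [24]}} (4 elements).


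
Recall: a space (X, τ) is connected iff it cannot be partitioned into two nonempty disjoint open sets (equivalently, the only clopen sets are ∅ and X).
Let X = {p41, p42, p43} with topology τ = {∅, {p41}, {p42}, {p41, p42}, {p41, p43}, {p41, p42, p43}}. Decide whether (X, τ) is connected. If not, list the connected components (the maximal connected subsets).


(X, τ) is disconnected; components = [{p42}, {p41, p43}].

Find clopen sets (U ∈ τ with X ∖ U ∈ τ):
  U = ∅, X ∖ U = {p41, p42, p43} — both open, so U is clopen.
  U = {p42}, X ∖ U = {p41, p43} — both open, so U is clopen.
  U = {p41, p43}, X ∖ U = {p42} — both open, so U is clopen.
  U = {p41, p42, p43}, X ∖ U = ∅ — both open, so U is clopen.
Nontrivial clopen(s) exist: e.g. {p42}. So (X, τ) is disconnected.
Compute connected components by grouping points that agree on all clopens:
  component: {p42}
  component: {p41, p43}


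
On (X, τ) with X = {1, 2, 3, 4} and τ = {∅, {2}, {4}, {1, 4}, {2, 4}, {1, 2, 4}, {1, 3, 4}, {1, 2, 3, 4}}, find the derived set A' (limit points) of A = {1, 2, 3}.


A' = {3}

For each x ∈ X, list the open sets U ∈ τ with x ∈ U, then check whether U ∩ (A ∖ {x}) ≠ ∅ for every such U.
  x = 1: open {1, 4} ∋ x has {1, 4} ∩ (A ∖ {1}) = ∅, so x is NOT a limit point.
  x = 2: open {2} ∋ x has {2} ∩ (A ∖ {2}) = ∅, so x is NOT a limit point.
  x = 3: opens ∋ x are {1, 3, 4}, {1, 2, 3, 4}; each meets A ∖ {3}, so x IS a limit point.
  x = 4: open {4} ∋ x has {4} ∩ (A ∖ {4}) = ∅, so x is NOT a limit point.
Collecting: A' = {3}.


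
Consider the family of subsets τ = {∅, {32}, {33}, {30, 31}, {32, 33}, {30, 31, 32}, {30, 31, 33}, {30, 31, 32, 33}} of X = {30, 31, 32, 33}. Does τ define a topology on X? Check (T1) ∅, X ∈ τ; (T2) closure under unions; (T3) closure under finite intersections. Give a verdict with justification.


τ IS a topology on X.

Axiom (T1): ∅ ∈ τ? Yes; X ∈ τ? Yes.
Axiom (T2/T3): check pairwise unions and intersections of members of τ.
All pairwise intersections and unions checked — each lies in τ. Therefore τ satisfies (T1), (T2), (T3): it IS a topology on X.


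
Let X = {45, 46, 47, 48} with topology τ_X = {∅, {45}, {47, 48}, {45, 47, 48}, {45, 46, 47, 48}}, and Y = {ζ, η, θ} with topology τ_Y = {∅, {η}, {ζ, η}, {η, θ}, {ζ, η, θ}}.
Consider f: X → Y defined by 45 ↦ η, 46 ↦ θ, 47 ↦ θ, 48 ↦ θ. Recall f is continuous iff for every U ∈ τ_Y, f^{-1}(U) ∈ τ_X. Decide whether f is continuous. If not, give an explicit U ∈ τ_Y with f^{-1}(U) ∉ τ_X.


f IS continuous.

Compute f^{-1}(U) for each U ∈ τ_Y:
  U = ∅: f^{-1}(U) = ∅ ∈ τ_X ✓.
  U = {η}: f^{-1}(U) = {45} ∈ τ_X ✓.
  U = {ζ, η}: f^{-1}(U) = {45} ∈ τ_X ✓.
  U = {η, θ}: f^{-1}(U) = {45, 46, 47, 48} ∈ τ_X ✓.
  U = {ζ, η, θ}: f^{-1}(U) = {45, 46, 47, 48} ∈ τ_X ✓.
Every preimage lies in τ_X, so f IS continuous.


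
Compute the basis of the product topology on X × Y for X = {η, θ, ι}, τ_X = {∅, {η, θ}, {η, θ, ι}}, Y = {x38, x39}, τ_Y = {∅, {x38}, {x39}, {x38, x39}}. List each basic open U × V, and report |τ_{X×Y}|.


Basis B = {∅ × ∅, {η, θ} × {x38}, {η, θ} × {x39}, {η, θ, ι} × {x38}, {η, θ, ι} × {x39}, {η, θ} × {x38, x39}, {η, θ, ι} × {x38, x39}}; |τ_{X×Y}| = 9.

Enumerate products U × V with U ∈ τ_X, V ∈ τ_Y (deduplicated):
  ∅ × ∅ = {} (∅)
  {η, θ} × {x38} = {(η,x38), (θ,x38)}
  {η, θ} × {x39} = {(η,x39), (θ,x39)}
  {η, θ, ι} × {x38} = {(η,x38), (θ,x38), (ι,x38)}
  {η, θ, ι} × {x39} = {(η,x39), (θ,x39), (ι,x39)}
  {η, θ} × {x38, x39} = {(η,x38), (η,x39), (θ,x38), (θ,x39)}
  {η, θ, ι} × {x38, x39} = {(η,x38), (η,x39), (θ,x38), (θ,x39), (ι,x38), (ι,x39)}
These 7 distinct sets form the basis B.
Close under arbitrary unions to get τ_{X×Y}; counting gives |τ_{X×Y}| = 9.


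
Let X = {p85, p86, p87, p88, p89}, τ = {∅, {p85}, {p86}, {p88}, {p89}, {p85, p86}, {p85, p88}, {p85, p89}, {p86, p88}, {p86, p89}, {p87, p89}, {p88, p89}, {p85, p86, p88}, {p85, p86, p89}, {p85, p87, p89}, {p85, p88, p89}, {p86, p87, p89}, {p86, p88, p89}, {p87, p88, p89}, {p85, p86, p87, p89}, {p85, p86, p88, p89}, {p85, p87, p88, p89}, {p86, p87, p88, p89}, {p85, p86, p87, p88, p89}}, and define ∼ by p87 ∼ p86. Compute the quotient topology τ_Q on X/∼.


X/∼ = {[p85], [p86=p87], [p88], [p89]}; |τ_Q| = 12.

Equivalence classes: [p85], [p86=p87], [p88], [p89].
Quotient map π: X → X/∼ sends p85 ↦ [p85], p86 ↦ [p86=p87], p87 ↦ [p86=p87], p88 ↦ [p88], p89 ↦ [p89].
For each subset V ⊆ X/∼, compute π^{-1}(V) ⊆ X and check whether π^{-1}(V) ∈ τ. V is open in τ_Q iff π^{-1}(V) ∈ τ.
  V = {}: π^{-1}(V) = ∅ ∈ τ ✓.
  V = {[p85]}: π^{-1}(V) = {p85} ∈ τ ✓.
  V = {[p86=p87]}: π^{-1}(V) = {p86, p87} ∉ τ ✗.
  V = {[p85], [p86=p87]}: π^{-1}(V) = {p85, p86, p87} ∉ τ ✗.
  V = {[p88]}: π^{-1}(V) = {p88} ∈ τ ✓.
  V = {[p85], [p88]}: π^{-1}(V) = {p85, p88} ∈ τ ✓.
  V = {[p86=p87], [p88]}: π^{-1}(V) = {p86, p87, p88} ∉ τ ✗.
  V = {[p85], [p86=p87], [p88]}: π^{-1}(V) = {p85, p86, p87, p88} ∉ τ ✗.
  V = {[p89]}: π^{-1}(V) = {p89} ∈ τ ✓.
  V = {[p85], [p89]}: π^{-1}(V) = {p85, p89} ∈ τ ✓.
  V = {[p86=p87], [p89]}: π^{-1}(V) = {p86, p87, p89} ∈ τ ✓.
  V = {[p85], [p86=p87], [p89]}: π^{-1}(V) = {p85, p86, p87, p89} ∈ τ ✓.
  V = {[p88], [p89]}: π^{-1}(V) = {p88, p89} ∈ τ ✓.
  V = {[p85], [p88], [p89]}: π^{-1}(V) = {p85, p88, p89} ∈ τ ✓.
  V = {[p86=p87], [p88], [p89]}: π^{-1}(V) = {p86, p87, p88, p89} ∈ τ ✓.
  V = {[p85], [p86=p87], [p88], [p89]}: π^{-1}(V) = {p85, p86, p87, p88, p89} ∈ τ ✓.
Open sets in the quotient: τ_Q = {{}, {[p85]}, {[p88]}, {[p85], [p88]}, {[p89]}, {[p85], [p89]}, {[p86=p87], [p89]}, {[p85], [p86=p87], [p89]}, {[p88], [p89]}, {[p85], [p88], [p89]}, {[p86=p87], [p88], [p89]}, {[p85], [p86=p87], [p88], [p89]}} (12 elements).


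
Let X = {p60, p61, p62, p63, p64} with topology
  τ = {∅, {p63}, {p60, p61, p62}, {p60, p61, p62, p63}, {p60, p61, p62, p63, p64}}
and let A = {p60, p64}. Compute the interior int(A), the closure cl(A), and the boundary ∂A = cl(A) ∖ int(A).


int(A) = ∅, cl(A) = {p60, p61, p62, p64}, ∂A = {p60, p61, p62, p64}.

Closed sets in (X, τ) are complements of opens:
  closed(X, τ) = {∅, {p64}, {p63, p64}, {p60, p61, p62, p64}, {p60, p61, p62, p63, p64}}.
int(A) = ⋃ {U ∈ τ : U ⊆ A}. Opens contained in A: ∅.
Taking the union of these: int(A) = ∅.
cl(A) = ⋂ {C closed : A ⊆ C}. Closed sets containing A: {p60, p61, p62, p64}, {p60, p61, p62, p63, p64}.
Intersecting these: cl(A) = {p60, p61, p62, p64}.
∂A = cl(A) ∖ int(A) = {p60, p61, p62, p64} ∖ ∅ = {p60, p61, p62, p64}.


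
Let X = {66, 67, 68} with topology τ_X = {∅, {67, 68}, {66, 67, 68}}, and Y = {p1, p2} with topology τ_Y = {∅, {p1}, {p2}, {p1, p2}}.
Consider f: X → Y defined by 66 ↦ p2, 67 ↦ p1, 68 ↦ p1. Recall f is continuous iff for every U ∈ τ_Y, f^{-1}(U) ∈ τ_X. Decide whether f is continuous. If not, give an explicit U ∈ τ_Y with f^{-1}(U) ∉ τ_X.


f is NOT continuous.

Compute f^{-1}(U) for each U ∈ τ_Y:
  U = ∅: f^{-1}(U) = ∅ ∈ τ_X ✓.
  U = {p1}: f^{-1}(U) = {67, 68} ∈ τ_X ✓.
  U = {p2}: f^{-1}(U) = {66} ∉ τ_X ✗.
  U = {p1, p2}: f^{-1}(U) = {66, 67, 68} ∈ τ_X ✓.
Found U = {p2} with f^{-1}(U) = {66} not in τ_X. Therefore f is NOT continuous.


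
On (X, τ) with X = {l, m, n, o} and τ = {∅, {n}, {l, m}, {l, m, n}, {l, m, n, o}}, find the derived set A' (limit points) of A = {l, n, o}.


A' = {m, o}

For each x ∈ X, list the open sets U ∈ τ with x ∈ U, then check whether U ∩ (A ∖ {x}) ≠ ∅ for every such U.
  x = l: open {l, m} ∋ x has {l, m} ∩ (A ∖ {l}) = ∅, so x is NOT a limit point.
  x = m: opens ∋ x are {l, m}, {l, m, n}, {l, m, n, o}; each meets A ∖ {m}, so x IS a limit point.
  x = n: open {n} ∋ x has {n} ∩ (A ∖ {n}) = ∅, so x is NOT a limit point.
  x = o: opens ∋ x are {l, m, n, o}; each meets A ∖ {o}, so x IS a limit point.
Collecting: A' = {m, o}.


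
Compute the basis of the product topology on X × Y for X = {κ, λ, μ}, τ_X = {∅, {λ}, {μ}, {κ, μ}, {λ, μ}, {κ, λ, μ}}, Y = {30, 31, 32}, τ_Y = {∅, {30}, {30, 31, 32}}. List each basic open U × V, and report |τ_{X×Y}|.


Basis B = {∅ × ∅, {λ} × {30}, {μ} × {30}, {κ, μ} × {30}, {λ, μ} × {30}, {κ, λ, μ} × {30}, {λ} × {30, 31, 32}, {μ} × {30, 31, 32}, {κ, μ} × {30, 31, 32}, {λ, μ} × {30, 31, 32}, {κ, λ, μ} × {30, 31, 32}}; |τ_{X×Y}| = 18.

Enumerate products U × V with U ∈ τ_X, V ∈ τ_Y (deduplicated):
  ∅ × ∅ = {} (∅)
  {λ} × {30} = {(λ,30)}
  {μ} × {30} = {(μ,30)}
  {κ, μ} × {30} = {(κ,30), (μ,30)}
  {λ, μ} × {30} = {(λ,30), (μ,30)}
  {κ, λ, μ} × {30} = {(κ,30), (λ,30), (μ,30)}
  {λ} × {30, 31, 32} = {(λ,30), (λ,31), (λ,32)}
  {μ} × {30, 31, 32} = {(μ,30), (μ,31), (μ,32)}
  {κ, μ} × {30, 31, 32} = {(κ,30), (κ,31), (κ,32), (μ,30), (μ,31), (μ,32)}
  {λ, μ} × {30, 31, 32} = {(λ,30), (λ,31), (λ,32), (μ,30), (μ,31), (μ,32)}
  {κ, λ, μ} × {30, 31, 32} = {(κ,30), (κ,31), (κ,32), (λ,30), (λ,31), (λ,32), (μ,30), (μ,31), (μ,32)}
These 11 distinct sets form the basis B.
Close under arbitrary unions to get τ_{X×Y}; counting gives |τ_{X×Y}| = 18.
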